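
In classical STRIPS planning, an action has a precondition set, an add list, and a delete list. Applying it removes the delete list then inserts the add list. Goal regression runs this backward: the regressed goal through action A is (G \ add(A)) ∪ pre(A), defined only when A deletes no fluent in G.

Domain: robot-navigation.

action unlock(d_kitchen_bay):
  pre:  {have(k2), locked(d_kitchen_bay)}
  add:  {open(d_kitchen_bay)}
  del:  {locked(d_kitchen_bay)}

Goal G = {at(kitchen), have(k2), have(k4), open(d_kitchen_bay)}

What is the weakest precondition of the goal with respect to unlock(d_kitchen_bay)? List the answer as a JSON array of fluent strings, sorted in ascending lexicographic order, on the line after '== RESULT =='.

Compute (G \ add) ∪ pre:
  G ∩ del = {}  (empty — regression defined)
  G \ add = {at(kitchen), have(k2), have(k4), open(d_kitchen_bay)} \ {open(d_kitchen_bay)} = {at(kitchen), have(k2), have(k4)}
  ∪ pre   = {at(kitchen), have(k2), have(k4)} ∪ {have(k2), locked(d_kitchen_bay)}
          = {at(kitchen), have(k2), have(k4), locked(d_kitchen_bay)}

== RESULT ==
["at(kitchen)", "have(k2)", "have(k4)", "locked(d_kitchen_bay)"]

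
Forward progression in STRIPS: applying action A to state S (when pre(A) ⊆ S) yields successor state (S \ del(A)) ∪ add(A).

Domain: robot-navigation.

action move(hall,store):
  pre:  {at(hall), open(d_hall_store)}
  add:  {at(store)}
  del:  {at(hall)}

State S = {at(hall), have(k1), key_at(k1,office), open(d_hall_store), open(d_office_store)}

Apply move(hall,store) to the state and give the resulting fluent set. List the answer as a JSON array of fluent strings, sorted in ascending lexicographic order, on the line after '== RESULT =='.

Compute (S \ del) ∪ add:
  pre ⊆ S: {at(hall), open(d_hall_store)} ⊆ S  — applicable
  S \ del = {have(k1), key_at(k1,office), open(d_hall_store), open(d_office_store)}
  ∪ add   = {at(store), have(k1), key_at(k1,office), open(d_hall_store), open(d_office_store)}

== RESULT ==
["at(store)", "have(k1)", "key_at(k1,office)", "open(d_hall_store)", "open(d_office_store)"]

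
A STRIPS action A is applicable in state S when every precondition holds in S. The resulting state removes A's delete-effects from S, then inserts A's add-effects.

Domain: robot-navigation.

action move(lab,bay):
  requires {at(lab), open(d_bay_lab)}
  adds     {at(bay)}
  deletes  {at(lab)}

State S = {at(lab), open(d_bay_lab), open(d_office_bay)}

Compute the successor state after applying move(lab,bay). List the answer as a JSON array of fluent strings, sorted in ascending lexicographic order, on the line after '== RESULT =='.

Progress:
  pre ⊆ S: {at(lab), open(d_bay_lab)} ⊆ S  — applicable
  S \ del = {open(d_bay_lab), open(d_office_bay)}
  ∪ add   = {at(bay), open(d_bay_lab), open(d_office_bay)}

== RESULT ==
["at(bay)", "open(d_bay_lab)", "open(d_office_bay)"]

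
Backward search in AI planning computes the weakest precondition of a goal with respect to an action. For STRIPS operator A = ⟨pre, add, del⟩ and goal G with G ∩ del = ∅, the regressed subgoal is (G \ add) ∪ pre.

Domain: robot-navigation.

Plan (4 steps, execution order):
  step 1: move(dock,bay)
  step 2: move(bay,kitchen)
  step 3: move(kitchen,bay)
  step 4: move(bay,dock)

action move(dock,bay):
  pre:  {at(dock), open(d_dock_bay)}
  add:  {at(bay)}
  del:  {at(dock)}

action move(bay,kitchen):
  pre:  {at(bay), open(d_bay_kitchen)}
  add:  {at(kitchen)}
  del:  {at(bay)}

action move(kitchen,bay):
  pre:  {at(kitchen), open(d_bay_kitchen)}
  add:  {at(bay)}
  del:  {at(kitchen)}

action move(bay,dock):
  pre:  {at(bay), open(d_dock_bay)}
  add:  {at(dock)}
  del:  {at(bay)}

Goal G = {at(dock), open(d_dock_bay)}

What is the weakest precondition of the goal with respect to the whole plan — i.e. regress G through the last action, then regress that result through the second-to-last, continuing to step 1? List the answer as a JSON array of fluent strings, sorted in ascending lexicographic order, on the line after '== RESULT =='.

Work backward from the goal:
  through step 4 (move(bay,dock)): drop {at(dock)}, keep {open(d_dock_bay)}, require {at(bay), open(d_dock_bay)}
    → {at(bay), open(d_dock_bay)}
  through step 3 (move(kitchen,bay)): drop {at(bay)}, keep {open(d_dock_bay)}, require {at(kitchen), open(d_bay_kitchen)}
    → {at(kitchen), open(d_bay_kitchen), open(d_dock_bay)}
  through step 2 (move(bay,kitchen)): drop {at(kitchen)}, keep {open(d_bay_kitchen), open(d_dock_bay)}, require {at(bay), open(d_bay_kitchen)}
    → {at(bay), open(d_bay_kitchen), open(d_dock_bay)}
  through step 1 (move(dock,bay)): drop {at(bay)}, keep {open(d_bay_kitchen), open(d_dock_bay)}, require {at(dock), open(d_dock_bay)}
    → {at(dock), open(d_bay_kitchen), open(d_dock_bay)}

== RESULT ==
["at(dock)", "open(d_bay_kitchen)", "open(d_dock_bay)"]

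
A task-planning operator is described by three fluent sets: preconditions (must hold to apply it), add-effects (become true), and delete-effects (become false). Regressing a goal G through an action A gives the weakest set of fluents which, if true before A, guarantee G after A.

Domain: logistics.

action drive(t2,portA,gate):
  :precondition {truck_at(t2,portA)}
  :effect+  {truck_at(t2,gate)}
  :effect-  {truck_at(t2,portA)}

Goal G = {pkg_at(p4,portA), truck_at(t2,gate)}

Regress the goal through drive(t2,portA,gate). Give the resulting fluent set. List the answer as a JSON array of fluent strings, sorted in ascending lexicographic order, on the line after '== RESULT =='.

Regress:
  G ∩ del = {}  (empty — regression defined)
  G \ add = {pkg_at(p4,portA), truck_at(t2,gate)} \ {truck_at(t2,gate)} = {pkg_at(p4,portA)}
  ∪ pre   = {pkg_at(p4,portA)} ∪ {truck_at(t2,portA)}
          = {pkg_at(p4,portA), truck_at(t2,portA)}

== RESULT ==
["pkg_at(p4,portA)", "truck_at(t2,portA)"]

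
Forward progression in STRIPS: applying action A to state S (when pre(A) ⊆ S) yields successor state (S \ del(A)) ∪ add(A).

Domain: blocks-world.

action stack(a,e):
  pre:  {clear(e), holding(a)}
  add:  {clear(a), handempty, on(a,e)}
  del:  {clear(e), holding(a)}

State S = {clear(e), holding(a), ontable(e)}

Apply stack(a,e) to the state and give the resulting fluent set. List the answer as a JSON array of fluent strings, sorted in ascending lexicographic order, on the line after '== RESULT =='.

Progress:
  pre ⊆ S: {clear(e), holding(a)} ⊆ S  — applicable
  S \ del = {ontable(e)}
  ∪ add   = {clear(a), handempty, on(a,e), ontable(e)}

== RESULT ==
["clear(a)", "handempty", "on(a,e)", "ontable(e)"]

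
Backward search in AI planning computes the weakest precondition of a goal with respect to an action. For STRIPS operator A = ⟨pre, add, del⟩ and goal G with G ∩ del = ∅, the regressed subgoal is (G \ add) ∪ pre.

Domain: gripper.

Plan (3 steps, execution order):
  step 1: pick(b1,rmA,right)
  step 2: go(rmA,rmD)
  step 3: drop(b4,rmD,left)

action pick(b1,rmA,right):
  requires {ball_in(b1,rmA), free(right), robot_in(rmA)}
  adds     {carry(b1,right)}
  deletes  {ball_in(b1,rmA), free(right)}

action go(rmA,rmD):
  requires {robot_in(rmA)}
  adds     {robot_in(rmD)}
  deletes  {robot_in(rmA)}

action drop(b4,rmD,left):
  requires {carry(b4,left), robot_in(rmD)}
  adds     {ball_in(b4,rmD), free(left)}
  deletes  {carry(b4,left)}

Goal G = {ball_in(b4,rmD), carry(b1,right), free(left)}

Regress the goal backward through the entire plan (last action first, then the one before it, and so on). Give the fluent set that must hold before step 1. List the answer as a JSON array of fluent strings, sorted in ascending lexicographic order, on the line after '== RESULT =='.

Work backward from the goal:
  through step 3 (drop(b4,rmD,left)): drop {ball_in(b4,rmD), free(left)}, keep {carry(b1,right)}, require {carry(b4,left), robot_in(rmD)}
    → {carry(b1,right), carry(b4,left), robot_in(rmD)}
  through step 2 (go(rmA,rmD)): drop {robot_in(rmD)}, keep {carry(b1,right), carry(b4,left)}, require {robot_in(rmA)}
    → {carry(b1,right), carry(b4,left), robot_in(rmA)}
  through step 1 (pick(b1,rmA,right)): drop {carry(b1,right)}, keep {carry(b4,left), robot_in(rmA)}, require {ball_in(b1,rmA), free(right), robot_in(rmA)}
    → {ball_in(b1,rmA), carry(b4,left), free(right), robot_in(rmA)}

== RESULT ==
["ball_in(b1,rmA)", "carry(b4,left)", "free(right)", "robot_in(rmA)"]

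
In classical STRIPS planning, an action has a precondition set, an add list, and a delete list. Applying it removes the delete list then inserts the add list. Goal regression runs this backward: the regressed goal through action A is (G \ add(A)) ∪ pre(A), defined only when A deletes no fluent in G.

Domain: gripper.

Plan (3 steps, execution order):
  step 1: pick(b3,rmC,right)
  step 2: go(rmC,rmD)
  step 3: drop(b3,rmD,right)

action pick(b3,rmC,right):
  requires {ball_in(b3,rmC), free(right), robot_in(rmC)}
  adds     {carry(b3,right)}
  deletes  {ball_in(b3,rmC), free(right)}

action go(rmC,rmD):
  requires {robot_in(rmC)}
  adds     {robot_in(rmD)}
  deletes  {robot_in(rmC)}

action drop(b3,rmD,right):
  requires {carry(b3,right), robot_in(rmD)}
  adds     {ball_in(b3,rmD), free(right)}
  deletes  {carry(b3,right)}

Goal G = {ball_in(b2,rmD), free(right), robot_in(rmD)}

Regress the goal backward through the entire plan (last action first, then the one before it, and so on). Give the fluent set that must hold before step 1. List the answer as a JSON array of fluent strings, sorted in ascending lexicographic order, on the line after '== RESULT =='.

Work backward from the goal:
  through step 3 (drop(b3,rmD,right)): drop {free(right)}, keep {ball_in(b2,rmD), robot_in(rmD)}, require {carry(b3,right), robot_in(rmD)}
    → {ball_in(b2,rmD), carry(b3,right), robot_in(rmD)}
  through step 2 (go(rmC,rmD)): drop {robot_in(rmD)}, keep {ball_in(b2,rmD), carry(b3,right)}, require {robot_in(rmC)}
    → {ball_in(b2,rmD), carry(b3,right), robot_in(rmC)}
  through step 1 (pick(b3,rmC,right)): drop {carry(b3,right)}, keep {ball_in(b2,rmD), robot_in(rmC)}, require {ball_in(b3,rmC), free(right), robot_in(rmC)}
    → {ball_in(b2,rmD), ball_in(b3,rmC), free(right), robot_in(rmC)}

== RESULT ==
["ball_in(b2,rmD)", "ball_in(b3,rmC)", "free(right)", "robot_in(rmC)"]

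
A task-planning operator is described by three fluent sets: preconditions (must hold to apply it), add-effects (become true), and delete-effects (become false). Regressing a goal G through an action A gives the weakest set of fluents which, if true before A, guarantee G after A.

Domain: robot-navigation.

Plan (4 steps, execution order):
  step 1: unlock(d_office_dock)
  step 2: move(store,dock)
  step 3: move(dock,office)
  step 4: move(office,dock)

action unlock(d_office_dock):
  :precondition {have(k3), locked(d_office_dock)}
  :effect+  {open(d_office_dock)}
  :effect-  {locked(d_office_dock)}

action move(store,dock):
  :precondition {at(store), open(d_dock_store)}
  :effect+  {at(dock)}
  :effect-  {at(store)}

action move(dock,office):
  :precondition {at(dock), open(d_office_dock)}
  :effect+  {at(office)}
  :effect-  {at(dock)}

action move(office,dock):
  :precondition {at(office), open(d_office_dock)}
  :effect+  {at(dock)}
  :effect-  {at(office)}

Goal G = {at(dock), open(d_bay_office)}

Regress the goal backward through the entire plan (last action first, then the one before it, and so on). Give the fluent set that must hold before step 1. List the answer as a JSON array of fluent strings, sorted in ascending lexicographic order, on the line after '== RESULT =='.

Work backward from the goal:
  through step 4 (move(office,dock)): drop {at(dock)}, keep {open(d_bay_office)}, require {at(office), open(d_office_dock)}
    → {at(office), open(d_bay_office), open(d_office_dock)}
  through step 3 (move(dock,office)): drop {at(office)}, keep {open(d_bay_office), open(d_office_dock)}, require {at(dock), open(d_office_dock)}
    → {at(dock), open(d_bay_office), open(d_office_dock)}
  through step 2 (move(store,dock)): drop {at(dock)}, keep {open(d_bay_office), open(d_office_dock)}, require {at(store), open(d_dock_store)}
    → {at(store), open(d_bay_office), open(d_dock_store), open(d_office_dock)}
  through step 1 (unlock(d_office_dock)): drop {open(d_office_dock)}, keep {at(store), open(d_bay_office), open(d_dock_store)}, require {have(k3), locked(d_office_dock)}
    → {at(store), have(k3), locked(d_office_dock), open(d_bay_office), open(d_dock_store)}

== RESULT ==
["at(store)", "have(k3)", "locked(d_office_dock)", "open(d_bay_office)", "open(d_dock_store)"]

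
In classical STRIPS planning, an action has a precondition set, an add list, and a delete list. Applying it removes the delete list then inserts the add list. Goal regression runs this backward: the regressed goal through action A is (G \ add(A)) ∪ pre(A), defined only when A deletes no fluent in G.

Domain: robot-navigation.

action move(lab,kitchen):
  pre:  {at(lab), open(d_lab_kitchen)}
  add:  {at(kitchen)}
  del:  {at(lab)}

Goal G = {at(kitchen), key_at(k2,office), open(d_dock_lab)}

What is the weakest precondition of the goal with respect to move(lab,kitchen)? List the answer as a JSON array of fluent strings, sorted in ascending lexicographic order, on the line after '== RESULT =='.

Regress:
  G ∩ del = {}  (empty — regression defined)
  G \ add = {at(kitchen), key_at(k2,office), open(d_dock_lab)} \ {at(kitchen)} = {key_at(k2,office), open(d_dock_lab)}
  ∪ pre   = {key_at(k2,office), open(d_dock_lab)} ∪ {at(lab), open(d_lab_kitchen)}
          = {at(lab), key_at(k2,office), open(d_dock_lab), open(d_lab_kitchen)}

== RESULT ==
["at(lab)", "key_at(k2,office)", "open(d_dock_lab)", "open(d_lab_kitchen)"]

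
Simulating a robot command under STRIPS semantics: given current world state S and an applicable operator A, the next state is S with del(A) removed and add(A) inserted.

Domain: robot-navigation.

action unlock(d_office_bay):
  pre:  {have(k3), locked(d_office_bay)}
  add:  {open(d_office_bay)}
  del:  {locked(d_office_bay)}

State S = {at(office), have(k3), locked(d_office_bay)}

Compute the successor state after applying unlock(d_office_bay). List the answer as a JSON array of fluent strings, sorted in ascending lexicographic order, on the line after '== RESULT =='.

Progress:
  pre ⊆ S: {have(k3), locked(d_office_bay)} ⊆ S  — applicable
  S \ del = {at(office), have(k3)}
  ∪ add   = {at(office), have(k3), open(d_office_bay)}

== RESULT ==
["at(office)", "have(k3)", "open(d_office_bay)"]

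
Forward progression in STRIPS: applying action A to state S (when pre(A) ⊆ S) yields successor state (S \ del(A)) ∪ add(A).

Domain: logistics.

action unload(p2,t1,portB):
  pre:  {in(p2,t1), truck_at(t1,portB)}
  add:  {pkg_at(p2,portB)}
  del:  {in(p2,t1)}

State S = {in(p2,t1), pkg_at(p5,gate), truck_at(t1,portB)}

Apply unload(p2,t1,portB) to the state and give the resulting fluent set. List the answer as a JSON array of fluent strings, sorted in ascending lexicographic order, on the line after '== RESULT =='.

Progress:
  pre ⊆ S: {in(p2,t1), truck_at(t1,portB)} ⊆ S  — applicable
  S \ del = {pkg_at(p5,gate), truck_at(t1,portB)}
  ∪ add   = {pkg_at(p2,portB), pkg_at(p5,gate), truck_at(t1,portB)}

== RESULT ==
["pkg_at(p2,portB)", "pkg_at(p5,gate)", "truck_at(t1,portB)"]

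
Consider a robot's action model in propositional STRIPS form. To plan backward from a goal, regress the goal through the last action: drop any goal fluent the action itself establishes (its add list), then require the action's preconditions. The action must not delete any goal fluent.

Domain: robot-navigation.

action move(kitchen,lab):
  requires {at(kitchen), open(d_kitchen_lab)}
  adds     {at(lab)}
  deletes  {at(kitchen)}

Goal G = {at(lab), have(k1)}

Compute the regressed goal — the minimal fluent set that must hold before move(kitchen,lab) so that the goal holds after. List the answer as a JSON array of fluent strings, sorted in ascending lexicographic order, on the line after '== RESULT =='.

Regress:
  G ∩ del = {}  (empty — regression defined)
  G \ add = {at(lab), have(k1)} \ {at(lab)} = {have(k1)}
  ∪ pre   = {have(k1)} ∪ {at(kitchen), open(d_kitchen_lab)}
          = {at(kitchen), have(k1), open(d_kitchen_lab)}

== RESULT ==
["at(kitchen)", "have(k1)", "open(d_kitchen_lab)"]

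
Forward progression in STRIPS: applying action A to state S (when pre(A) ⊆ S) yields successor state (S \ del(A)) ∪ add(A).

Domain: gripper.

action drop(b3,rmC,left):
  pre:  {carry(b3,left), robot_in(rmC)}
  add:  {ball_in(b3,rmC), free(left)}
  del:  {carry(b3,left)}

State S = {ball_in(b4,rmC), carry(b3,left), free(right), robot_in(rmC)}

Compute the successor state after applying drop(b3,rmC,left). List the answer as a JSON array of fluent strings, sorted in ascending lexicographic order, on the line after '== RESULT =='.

Compute (S \ del) ∪ add:
  pre ⊆ S: {carry(b3,left), robot_in(rmC)} ⊆ S  — applicable
  S \ del = {ball_in(b4,rmC), free(right), robot_in(rmC)}
  ∪ add   = {ball_in(b3,rmC), ball_in(b4,rmC), free(left), free(right), robot_in(rmC)}

== RESULT ==
["ball_in(b3,rmC)", "ball_in(b4,rmC)", "free(left)", "free(right)", "robot_in(rmC)"]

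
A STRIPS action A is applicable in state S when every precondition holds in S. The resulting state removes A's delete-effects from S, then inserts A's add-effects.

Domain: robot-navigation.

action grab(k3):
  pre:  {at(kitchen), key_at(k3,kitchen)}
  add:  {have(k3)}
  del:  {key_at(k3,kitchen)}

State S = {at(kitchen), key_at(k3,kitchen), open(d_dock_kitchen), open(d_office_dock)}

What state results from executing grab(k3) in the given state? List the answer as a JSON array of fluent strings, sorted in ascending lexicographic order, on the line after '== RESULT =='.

Progress:
  pre ⊆ S: {at(kitchen), key_at(k3,kitchen)} ⊆ S  — applicable
  S \ del = {at(kitchen), open(d_dock_kitchen), open(d_office_dock)}
  ∪ add   = {at(kitchen), have(k3), open(d_dock_kitchen), open(d_office_dock)}

== RESULT ==
["at(kitchen)", "have(k3)", "open(d_dock_kitchen)", "open(d_office_dock)"]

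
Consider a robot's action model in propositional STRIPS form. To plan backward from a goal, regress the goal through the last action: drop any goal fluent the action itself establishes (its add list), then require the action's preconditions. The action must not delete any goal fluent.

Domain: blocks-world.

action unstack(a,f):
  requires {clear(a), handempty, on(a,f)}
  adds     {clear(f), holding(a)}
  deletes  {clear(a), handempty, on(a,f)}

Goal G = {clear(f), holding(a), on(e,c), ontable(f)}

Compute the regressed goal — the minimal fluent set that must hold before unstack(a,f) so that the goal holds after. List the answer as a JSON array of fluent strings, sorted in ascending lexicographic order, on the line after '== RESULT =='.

Regress:
  G ∩ del = {}  (empty — regression defined)
  G \ add = {clear(f), holding(a), on(e,c), ontable(f)} \ {clear(f), holding(a)} = {on(e,c), ontable(f)}
  ∪ pre   = {on(e,c), ontable(f)} ∪ {clear(a), handempty, on(a,f)}
          = {clear(a), handempty, on(a,f), on(e,c), ontable(f)}

== RESULT ==
["clear(a)", "handempty", "on(a,f)", "on(e,c)", "ontable(f)"]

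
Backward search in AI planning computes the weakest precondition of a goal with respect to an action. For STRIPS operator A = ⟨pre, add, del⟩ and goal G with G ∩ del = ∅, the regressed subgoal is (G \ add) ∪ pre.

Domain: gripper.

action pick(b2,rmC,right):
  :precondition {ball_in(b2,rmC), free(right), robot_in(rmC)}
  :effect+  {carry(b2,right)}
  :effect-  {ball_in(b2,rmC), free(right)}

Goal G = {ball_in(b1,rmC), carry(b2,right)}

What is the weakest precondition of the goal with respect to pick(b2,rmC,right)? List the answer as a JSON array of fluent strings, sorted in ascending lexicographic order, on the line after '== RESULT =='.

Regress:
  G ∩ del = {}  (empty — regression defined)
  G \ add = {ball_in(b1,rmC), carry(b2,right)} \ {carry(b2,right)} = {ball_in(b1,rmC)}
  ∪ pre   = {ball_in(b1,rmC)} ∪ {ball_in(b2,rmC), free(right), robot_in(rmC)}
          = {ball_in(b1,rmC), ball_in(b2,rmC), free(right), robot_in(rmC)}

== RESULT ==
["ball_in(b1,rmC)", "ball_in(b2,rmC)", "free(right)", "robot_in(rmC)"]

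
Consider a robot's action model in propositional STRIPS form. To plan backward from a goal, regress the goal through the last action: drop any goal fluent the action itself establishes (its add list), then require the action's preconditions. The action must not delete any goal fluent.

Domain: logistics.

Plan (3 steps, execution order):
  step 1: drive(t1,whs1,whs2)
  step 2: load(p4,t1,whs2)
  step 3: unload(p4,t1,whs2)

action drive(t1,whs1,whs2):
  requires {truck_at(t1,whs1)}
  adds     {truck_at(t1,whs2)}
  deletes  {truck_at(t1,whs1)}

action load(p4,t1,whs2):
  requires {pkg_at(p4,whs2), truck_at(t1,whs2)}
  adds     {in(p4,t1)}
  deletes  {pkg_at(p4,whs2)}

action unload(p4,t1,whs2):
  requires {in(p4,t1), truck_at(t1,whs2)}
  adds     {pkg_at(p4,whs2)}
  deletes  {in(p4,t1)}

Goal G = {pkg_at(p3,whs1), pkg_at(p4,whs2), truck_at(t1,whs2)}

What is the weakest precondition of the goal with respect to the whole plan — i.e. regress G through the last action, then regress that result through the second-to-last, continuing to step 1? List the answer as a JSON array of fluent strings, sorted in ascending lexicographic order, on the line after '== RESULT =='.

Regress step by step:
  through step 3 (unload(p4,t1,whs2)): drop {pkg_at(p4,whs2)}, keep {pkg_at(p3,whs1), truck_at(t1,whs2)}, require {in(p4,t1), truck_at(t1,whs2)}
    → {in(p4,t1), pkg_at(p3,whs1), truck_at(t1,whs2)}
  through step 2 (load(p4,t1,whs2)): drop {in(p4,t1)}, keep {pkg_at(p3,whs1), truck_at(t1,whs2)}, require {pkg_at(p4,whs2), truck_at(t1,whs2)}
    → {pkg_at(p3,whs1), pkg_at(p4,whs2), truck_at(t1,whs2)}
  through step 1 (drive(t1,whs1,whs2)): drop {truck_at(t1,whs2)}, keep {pkg_at(p3,whs1), pkg_at(p4,whs2)}, require {truck_at(t1,whs1)}
    → {pkg_at(p3,whs1), pkg_at(p4,whs2), truck_at(t1,whs1)}

== RESULT ==
["pkg_at(p3,whs1)", "pkg_at(p4,whs2)", "truck_at(t1,whs1)"]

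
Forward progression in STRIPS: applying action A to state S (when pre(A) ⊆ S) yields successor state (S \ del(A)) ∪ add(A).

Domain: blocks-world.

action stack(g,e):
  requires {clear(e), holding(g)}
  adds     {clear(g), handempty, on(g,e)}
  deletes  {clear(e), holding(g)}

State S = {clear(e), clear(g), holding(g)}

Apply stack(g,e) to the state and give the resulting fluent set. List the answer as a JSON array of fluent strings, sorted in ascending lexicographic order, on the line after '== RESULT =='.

Progress:
  pre ⊆ S: {clear(e), holding(g)} ⊆ S  — applicable
  S \ del = {clear(g)}
  ∪ add   = {clear(g), handempty, on(g,e)}

== RESULT ==
["clear(g)", "handempty", "on(g,e)"]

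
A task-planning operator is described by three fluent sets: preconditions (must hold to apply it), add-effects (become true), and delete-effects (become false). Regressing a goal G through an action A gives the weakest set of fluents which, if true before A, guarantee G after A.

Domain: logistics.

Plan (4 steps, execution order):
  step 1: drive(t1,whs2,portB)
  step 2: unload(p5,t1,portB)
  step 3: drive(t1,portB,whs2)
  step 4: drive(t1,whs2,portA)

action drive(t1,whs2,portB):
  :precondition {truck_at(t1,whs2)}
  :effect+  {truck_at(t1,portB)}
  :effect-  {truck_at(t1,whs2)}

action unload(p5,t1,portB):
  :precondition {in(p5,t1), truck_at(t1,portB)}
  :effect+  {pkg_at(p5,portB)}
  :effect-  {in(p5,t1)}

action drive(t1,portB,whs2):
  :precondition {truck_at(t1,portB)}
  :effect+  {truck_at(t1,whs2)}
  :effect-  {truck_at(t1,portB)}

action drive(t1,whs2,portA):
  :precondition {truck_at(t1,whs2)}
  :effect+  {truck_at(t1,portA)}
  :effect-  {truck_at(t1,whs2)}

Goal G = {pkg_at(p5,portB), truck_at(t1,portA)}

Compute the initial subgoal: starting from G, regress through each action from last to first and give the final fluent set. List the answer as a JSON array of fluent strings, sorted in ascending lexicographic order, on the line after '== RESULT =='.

Work backward from the goal:
  through step 4 (drive(t1,whs2,portA)): drop {truck_at(t1,portA)}, keep {pkg_at(p5,portB)}, require {truck_at(t1,whs2)}
    → {pkg_at(p5,portB), truck_at(t1,whs2)}
  through step 3 (drive(t1,portB,whs2)): drop {truck_at(t1,whs2)}, keep {pkg_at(p5,portB)}, require {truck_at(t1,portB)}
    → {pkg_at(p5,portB), truck_at(t1,portB)}
  through step 2 (unload(p5,t1,portB)): drop {pkg_at(p5,portB)}, keep {truck_at(t1,portB)}, require {in(p5,t1), truck_at(t1,portB)}
    → {in(p5,t1), truck_at(t1,portB)}
  through step 1 (drive(t1,whs2,portB)): drop {truck_at(t1,portB)}, keep {in(p5,t1)}, require {truck_at(t1,whs2)}
    → {in(p5,t1), truck_at(t1,whs2)}

== RESULT ==
["in(p5,t1)", "truck_at(t1,whs2)"]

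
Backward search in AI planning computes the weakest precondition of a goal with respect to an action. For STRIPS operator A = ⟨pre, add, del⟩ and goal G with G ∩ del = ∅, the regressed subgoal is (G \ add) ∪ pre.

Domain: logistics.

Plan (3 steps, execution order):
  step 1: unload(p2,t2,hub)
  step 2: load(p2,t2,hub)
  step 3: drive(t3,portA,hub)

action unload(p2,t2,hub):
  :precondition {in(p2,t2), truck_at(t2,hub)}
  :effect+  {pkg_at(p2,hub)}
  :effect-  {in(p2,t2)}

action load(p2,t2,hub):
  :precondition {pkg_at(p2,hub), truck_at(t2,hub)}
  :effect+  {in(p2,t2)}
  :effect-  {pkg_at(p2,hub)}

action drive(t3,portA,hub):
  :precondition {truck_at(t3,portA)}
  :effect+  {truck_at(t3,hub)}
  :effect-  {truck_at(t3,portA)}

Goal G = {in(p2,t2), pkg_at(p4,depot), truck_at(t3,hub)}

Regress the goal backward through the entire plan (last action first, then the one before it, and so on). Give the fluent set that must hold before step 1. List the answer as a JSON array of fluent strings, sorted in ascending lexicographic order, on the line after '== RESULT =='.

Work backward from the goal:
  through step 3 (drive(t3,portA,hub)): drop {truck_at(t3,hub)}, keep {in(p2,t2), pkg_at(p4,depot)}, require {truck_at(t3,portA)}
    → {in(p2,t2), pkg_at(p4,depot), truck_at(t3,portA)}
  through step 2 (load(p2,t2,hub)): drop {in(p2,t2)}, keep {pkg_at(p4,depot), truck_at(t3,portA)}, require {pkg_at(p2,hub), truck_at(t2,hub)}
    → {pkg_at(p2,hub), pkg_at(p4,depot), truck_at(t2,hub), truck_at(t3,portA)}
  through step 1 (unload(p2,t2,hub)): drop {pkg_at(p2,hub)}, keep {pkg_at(p4,depot), truck_at(t2,hub), truck_at(t3,portA)}, require {in(p2,t2), truck_at(t2,hub)}
    → {in(p2,t2), pkg_at(p4,depot), truck_at(t2,hub), truck_at(t3,portA)}

== RESULT ==
["in(p2,t2)", "pkg_at(p4,depot)", "truck_at(t2,hub)", "truck_at(t3,portA)"]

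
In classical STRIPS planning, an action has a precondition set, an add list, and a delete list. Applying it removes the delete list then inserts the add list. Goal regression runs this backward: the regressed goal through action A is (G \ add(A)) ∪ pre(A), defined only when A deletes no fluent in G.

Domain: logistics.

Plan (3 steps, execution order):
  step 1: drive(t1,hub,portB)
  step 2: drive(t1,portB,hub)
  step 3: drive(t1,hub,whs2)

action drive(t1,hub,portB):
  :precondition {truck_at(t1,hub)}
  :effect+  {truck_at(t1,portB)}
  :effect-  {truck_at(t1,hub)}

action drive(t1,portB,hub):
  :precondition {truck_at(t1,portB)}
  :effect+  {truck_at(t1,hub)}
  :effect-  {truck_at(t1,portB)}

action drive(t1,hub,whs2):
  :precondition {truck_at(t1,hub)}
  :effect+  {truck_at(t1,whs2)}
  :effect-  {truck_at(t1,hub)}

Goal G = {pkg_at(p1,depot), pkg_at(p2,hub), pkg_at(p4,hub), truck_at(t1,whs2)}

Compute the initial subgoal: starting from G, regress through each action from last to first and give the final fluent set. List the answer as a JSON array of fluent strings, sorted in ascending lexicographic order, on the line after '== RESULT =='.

Regress step by step:
  through step 3 (drive(t1,hub,whs2)): drop {truck_at(t1,whs2)}, keep {pkg_at(p1,depot), pkg_at(p2,hub), pkg_at(p4,hub)}, require {truck_at(t1,hub)}
    → {pkg_at(p1,depot), pkg_at(p2,hub), pkg_at(p4,hub), truck_at(t1,hub)}
  through step 2 (drive(t1,portB,hub)): drop {truck_at(t1,hub)}, keep {pkg_at(p1,depot), pkg_at(p2,hub), pkg_at(p4,hub)}, require {truck_at(t1,portB)}
    → {pkg_at(p1,depot), pkg_at(p2,hub), pkg_at(p4,hub), truck_at(t1,portB)}
  through step 1 (drive(t1,hub,portB)): drop {truck_at(t1,portB)}, keep {pkg_at(p1,depot), pkg_at(p2,hub), pkg_at(p4,hub)}, require {truck_at(t1,hub)}
    → {pkg_at(p1,depot), pkg_at(p2,hub), pkg_at(p4,hub), truck_at(t1,hub)}

== RESULT ==
["pkg_at(p1,depot)", "pkg_at(p2,hub)", "pkg_at(p4,hub)", "truck_at(t1,hub)"]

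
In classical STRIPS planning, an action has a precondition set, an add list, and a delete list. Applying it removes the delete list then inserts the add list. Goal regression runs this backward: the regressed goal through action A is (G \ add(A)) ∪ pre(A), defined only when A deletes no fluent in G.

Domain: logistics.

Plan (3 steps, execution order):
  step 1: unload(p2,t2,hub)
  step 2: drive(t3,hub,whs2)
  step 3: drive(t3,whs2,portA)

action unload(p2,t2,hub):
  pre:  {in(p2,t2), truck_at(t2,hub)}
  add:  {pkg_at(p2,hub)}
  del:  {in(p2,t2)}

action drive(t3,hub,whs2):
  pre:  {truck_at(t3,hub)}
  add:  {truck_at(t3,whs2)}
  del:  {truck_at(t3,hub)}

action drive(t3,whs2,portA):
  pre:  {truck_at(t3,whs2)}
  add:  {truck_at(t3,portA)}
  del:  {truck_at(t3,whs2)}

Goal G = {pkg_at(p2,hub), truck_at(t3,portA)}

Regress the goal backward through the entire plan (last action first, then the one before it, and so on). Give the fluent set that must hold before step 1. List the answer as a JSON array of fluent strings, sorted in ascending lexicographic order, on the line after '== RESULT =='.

Regress step by step:
  through step 3 (drive(t3,whs2,portA)): drop {truck_at(t3,portA)}, keep {pkg_at(p2,hub)}, require {truck_at(t3,whs2)}
    → {pkg_at(p2,hub), truck_at(t3,whs2)}
  through step 2 (drive(t3,hub,whs2)): drop {truck_at(t3,whs2)}, keep {pkg_at(p2,hub)}, require {truck_at(t3,hub)}
    → {pkg_at(p2,hub), truck_at(t3,hub)}
  through step 1 (unload(p2,t2,hub)): drop {pkg_at(p2,hub)}, keep {truck_at(t3,hub)}, require {in(p2,t2), truck_at(t2,hub)}
    → {in(p2,t2), truck_at(t2,hub), truck_at(t3,hub)}

== RESULT ==
["in(p2,t2)", "truck_at(t2,hub)", "truck_at(t3,hub)"]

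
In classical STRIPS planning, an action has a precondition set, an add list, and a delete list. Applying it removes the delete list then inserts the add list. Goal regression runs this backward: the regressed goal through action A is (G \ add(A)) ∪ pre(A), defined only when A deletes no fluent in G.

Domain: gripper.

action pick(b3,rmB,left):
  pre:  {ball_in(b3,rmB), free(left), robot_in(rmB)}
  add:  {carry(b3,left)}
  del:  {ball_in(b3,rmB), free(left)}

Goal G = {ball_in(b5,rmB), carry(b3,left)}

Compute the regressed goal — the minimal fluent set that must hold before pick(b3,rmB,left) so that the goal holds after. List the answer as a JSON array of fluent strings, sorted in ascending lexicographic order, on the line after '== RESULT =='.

Compute (G \ add) ∪ pre:
  G ∩ del = {}  (empty — regression defined)
  G \ add = {ball_in(b5,rmB), carry(b3,left)} \ {carry(b3,left)} = {ball_in(b5,rmB)}
  ∪ pre   = {ball_in(b5,rmB)} ∪ {ball_in(b3,rmB), free(left), robot_in(rmB)}
          = {ball_in(b3,rmB), ball_in(b5,rmB), free(left), robot_in(rmB)}

== RESULT ==
["ball_in(b3,rmB)", "ball_in(b5,rmB)", "free(left)", "robot_in(rmB)"]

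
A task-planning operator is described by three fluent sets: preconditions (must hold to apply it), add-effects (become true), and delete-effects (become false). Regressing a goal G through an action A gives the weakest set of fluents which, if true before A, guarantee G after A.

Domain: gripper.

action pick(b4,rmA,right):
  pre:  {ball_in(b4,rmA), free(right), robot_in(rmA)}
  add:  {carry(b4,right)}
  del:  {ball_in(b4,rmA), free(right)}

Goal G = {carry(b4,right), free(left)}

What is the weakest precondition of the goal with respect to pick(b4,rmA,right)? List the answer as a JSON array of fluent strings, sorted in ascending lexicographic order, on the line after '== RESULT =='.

Regress:
  G ∩ del = {}  (empty — regression defined)
  G \ add = {carry(b4,right), free(left)} \ {carry(b4,right)} = {free(left)}
  ∪ pre   = {free(left)} ∪ {ball_in(b4,rmA), free(right), robot_in(rmA)}
          = {ball_in(b4,rmA), free(left), free(right), robot_in(rmA)}

== RESULT ==
["ball_in(b4,rmA)", "free(left)", "free(right)", "robot_in(rmA)"]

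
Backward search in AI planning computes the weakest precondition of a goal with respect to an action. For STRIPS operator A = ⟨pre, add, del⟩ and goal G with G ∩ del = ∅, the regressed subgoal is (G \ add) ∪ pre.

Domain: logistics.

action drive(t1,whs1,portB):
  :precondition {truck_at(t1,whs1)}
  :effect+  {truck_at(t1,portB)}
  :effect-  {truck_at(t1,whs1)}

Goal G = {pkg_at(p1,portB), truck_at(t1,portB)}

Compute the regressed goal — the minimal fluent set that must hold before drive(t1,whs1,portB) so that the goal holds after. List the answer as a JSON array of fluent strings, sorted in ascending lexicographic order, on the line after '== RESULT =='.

Regress:
  G ∩ del = {}  (empty — regression defined)
  G \ add = {pkg_at(p1,portB), truck_at(t1,portB)} \ {truck_at(t1,portB)} = {pkg_at(p1,portB)}
  ∪ pre   = {pkg_at(p1,portB)} ∪ {truck_at(t1,whs1)}
          = {pkg_at(p1,portB), truck_at(t1,whs1)}

== RESULT ==
["pkg_at(p1,portB)", "truck_at(t1,whs1)"]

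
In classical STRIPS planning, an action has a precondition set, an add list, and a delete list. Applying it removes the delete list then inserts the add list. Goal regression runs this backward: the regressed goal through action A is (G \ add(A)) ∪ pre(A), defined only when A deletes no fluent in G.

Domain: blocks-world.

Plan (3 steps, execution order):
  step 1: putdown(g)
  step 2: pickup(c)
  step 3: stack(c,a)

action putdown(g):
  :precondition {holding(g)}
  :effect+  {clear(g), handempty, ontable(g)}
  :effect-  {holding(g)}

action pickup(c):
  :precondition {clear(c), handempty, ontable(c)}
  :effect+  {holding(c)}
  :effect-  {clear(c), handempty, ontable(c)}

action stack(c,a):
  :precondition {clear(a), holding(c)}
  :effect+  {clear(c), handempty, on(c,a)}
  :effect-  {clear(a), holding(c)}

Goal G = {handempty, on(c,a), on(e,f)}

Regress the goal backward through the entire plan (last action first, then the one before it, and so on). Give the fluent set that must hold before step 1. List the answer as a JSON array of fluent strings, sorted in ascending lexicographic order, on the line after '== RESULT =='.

Regress step by step:
  through step 3 (stack(c,a)): drop {handempty, on(c,a)}, keep {on(e,f)}, require {clear(a), holding(c)}
    → {clear(a), holding(c), on(e,f)}
  through step 2 (pickup(c)): drop {holding(c)}, keep {clear(a), on(e,f)}, require {clear(c), handempty, ontable(c)}
    → {clear(a), clear(c), handempty, on(e,f), ontable(c)}
  through step 1 (putdown(g)): drop {handempty}, keep {clear(a), clear(c), on(e,f), ontable(c)}, require {holding(g)}
    → {clear(a), clear(c), holding(g), on(e,f), ontable(c)}

== RESULT ==
["clear(a)", "clear(c)", "holding(g)", "on(e,f)", "ontable(c)"]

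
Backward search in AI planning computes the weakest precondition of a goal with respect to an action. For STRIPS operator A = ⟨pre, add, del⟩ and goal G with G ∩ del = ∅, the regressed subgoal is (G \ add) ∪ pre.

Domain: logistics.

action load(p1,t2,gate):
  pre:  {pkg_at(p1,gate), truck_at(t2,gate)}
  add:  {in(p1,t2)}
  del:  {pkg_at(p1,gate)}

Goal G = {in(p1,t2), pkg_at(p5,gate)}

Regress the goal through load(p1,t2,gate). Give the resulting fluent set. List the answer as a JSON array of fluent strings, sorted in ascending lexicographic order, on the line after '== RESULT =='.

Compute (G \ add) ∪ pre:
  G ∩ del = {}  (empty — regression defined)
  G \ add = {in(p1,t2), pkg_at(p5,gate)} \ {in(p1,t2)} = {pkg_at(p5,gate)}
  ∪ pre   = {pkg_at(p5,gate)} ∪ {pkg_at(p1,gate), truck_at(t2,gate)}
          = {pkg_at(p1,gate), pkg_at(p5,gate), truck_at(t2,gate)}

== RESULT ==
["pkg_at(p1,gate)", "pkg_at(p5,gate)", "truck_at(t2,gate)"]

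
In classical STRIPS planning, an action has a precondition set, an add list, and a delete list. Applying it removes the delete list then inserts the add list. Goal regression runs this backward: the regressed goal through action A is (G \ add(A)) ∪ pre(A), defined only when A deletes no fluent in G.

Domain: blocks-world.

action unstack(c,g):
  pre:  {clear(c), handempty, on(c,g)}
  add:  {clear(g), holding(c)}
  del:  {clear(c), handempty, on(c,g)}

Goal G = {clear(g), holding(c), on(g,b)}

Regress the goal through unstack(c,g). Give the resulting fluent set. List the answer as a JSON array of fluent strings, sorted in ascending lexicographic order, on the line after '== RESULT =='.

Compute (G \ add) ∪ pre:
  G ∩ del = {}  (empty — regression defined)
  G \ add = {clear(g), holding(c), on(g,b)} \ {clear(g), holding(c)} = {on(g,b)}
  ∪ pre   = {on(g,b)} ∪ {clear(c), handempty, on(c,g)}
          = {clear(c), handempty, on(c,g), on(g,b)}

== RESULT ==
["clear(c)", "handempty", "on(c,g)", "on(g,b)"]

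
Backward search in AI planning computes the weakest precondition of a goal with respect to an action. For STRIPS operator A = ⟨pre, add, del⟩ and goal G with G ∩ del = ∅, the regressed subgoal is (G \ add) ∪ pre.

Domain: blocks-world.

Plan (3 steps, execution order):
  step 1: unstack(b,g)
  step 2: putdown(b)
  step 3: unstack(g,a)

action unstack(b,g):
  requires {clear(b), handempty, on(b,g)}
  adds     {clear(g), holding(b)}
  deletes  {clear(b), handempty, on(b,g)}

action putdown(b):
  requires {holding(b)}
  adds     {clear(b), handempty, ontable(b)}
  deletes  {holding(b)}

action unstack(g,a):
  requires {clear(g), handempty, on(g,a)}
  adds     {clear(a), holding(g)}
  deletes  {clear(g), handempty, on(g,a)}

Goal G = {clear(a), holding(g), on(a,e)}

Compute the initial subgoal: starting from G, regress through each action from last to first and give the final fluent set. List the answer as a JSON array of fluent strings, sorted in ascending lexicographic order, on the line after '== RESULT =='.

Regress step by step:
  through step 3 (unstack(g,a)): drop {clear(a), holding(g)}, keep {on(a,e)}, require {clear(g), handempty, on(g,a)}
    → {clear(g), handempty, on(a,e), on(g,a)}
  through step 2 (putdown(b)): drop {handempty}, keep {clear(g), on(a,e), on(g,a)}, require {holding(b)}
    → {clear(g), holding(b), on(a,e), on(g,a)}
  through step 1 (unstack(b,g)): drop {clear(g), holding(b)}, keep {on(a,e), on(g,a)}, require {clear(b), handempty, on(b,g)}
    → {clear(b), handempty, on(a,e), on(b,g), on(g,a)}

== RESULT ==
["clear(b)", "handempty", "on(a,e)", "on(b,g)", "on(g,a)"]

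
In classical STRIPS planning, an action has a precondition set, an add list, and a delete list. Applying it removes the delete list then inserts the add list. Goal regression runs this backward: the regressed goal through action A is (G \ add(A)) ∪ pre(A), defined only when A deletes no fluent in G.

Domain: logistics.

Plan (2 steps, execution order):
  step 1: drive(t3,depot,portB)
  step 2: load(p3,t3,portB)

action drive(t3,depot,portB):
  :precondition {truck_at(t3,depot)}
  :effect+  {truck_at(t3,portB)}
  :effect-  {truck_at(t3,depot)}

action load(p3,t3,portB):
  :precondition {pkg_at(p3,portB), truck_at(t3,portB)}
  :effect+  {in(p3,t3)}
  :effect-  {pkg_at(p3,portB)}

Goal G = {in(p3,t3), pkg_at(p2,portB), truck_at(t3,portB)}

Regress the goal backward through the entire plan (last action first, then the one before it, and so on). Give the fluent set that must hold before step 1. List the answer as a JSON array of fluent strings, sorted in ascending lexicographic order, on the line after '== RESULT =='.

Regress step by step:
  through step 2 (load(p3,t3,portB)): drop {in(p3,t3)}, keep {pkg_at(p2,portB), truck_at(t3,portB)}, require {pkg_at(p3,portB), truck_at(t3,portB)}
    → {pkg_at(p2,portB), pkg_at(p3,portB), truck_at(t3,portB)}
  through step 1 (drive(t3,depot,portB)): drop {truck_at(t3,portB)}, keep {pkg_at(p2,portB), pkg_at(p3,portB)}, require {truck_at(t3,depot)}
    → {pkg_at(p2,portB), pkg_at(p3,portB), truck_at(t3,depot)}

== RESULT ==
["pkg_at(p2,portB)", "pkg_at(p3,portB)", "truck_at(t3,depot)"]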